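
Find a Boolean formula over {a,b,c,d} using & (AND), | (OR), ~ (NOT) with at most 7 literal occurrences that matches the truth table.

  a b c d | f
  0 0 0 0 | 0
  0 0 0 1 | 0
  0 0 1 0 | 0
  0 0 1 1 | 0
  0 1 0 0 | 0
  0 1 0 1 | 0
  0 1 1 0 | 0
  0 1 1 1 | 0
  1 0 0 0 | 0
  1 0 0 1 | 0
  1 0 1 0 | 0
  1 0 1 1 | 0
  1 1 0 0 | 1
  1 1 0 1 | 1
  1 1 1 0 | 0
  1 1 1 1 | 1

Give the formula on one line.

((~c | (a & d)) & (b & a))

  ~c = 1100110011001100
  (a & d) = 0000000001010101
  (~c | (a & d)) = 1100110011011101
  (b & a) = 0000000000001111
  ((~c | (a & d)) & (b & a)) = 0000000000001101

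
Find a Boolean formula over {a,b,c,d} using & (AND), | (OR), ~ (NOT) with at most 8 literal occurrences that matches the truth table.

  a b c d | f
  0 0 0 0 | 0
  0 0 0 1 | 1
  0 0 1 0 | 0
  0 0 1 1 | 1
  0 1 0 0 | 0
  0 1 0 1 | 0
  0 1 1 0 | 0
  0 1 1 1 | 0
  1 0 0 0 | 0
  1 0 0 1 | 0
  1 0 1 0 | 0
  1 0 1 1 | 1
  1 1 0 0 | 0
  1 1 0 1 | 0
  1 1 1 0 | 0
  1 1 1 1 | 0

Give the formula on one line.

((((d | b) & c) | (~a & d)) & ~b)

  (d | b) = 0101111101011111
  ((d | b) & c) = 0001001100010011
  ~a = 1111111100000000
  (~a & d) = 0101010100000000
  (((d | b) & c) | (~a & d)) = 0101011100010011
  ~b = 1111000011110000
  ((((d | b) & c) | (~a & d)) & ~b) = 0101000000010000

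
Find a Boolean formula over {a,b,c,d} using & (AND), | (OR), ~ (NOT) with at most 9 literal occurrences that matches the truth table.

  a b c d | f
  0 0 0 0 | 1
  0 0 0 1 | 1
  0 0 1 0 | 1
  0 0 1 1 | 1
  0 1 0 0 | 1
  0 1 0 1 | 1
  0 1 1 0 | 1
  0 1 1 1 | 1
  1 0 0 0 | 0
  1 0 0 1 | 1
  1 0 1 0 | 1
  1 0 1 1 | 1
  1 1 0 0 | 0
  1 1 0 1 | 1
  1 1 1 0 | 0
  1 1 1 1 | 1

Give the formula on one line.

  ~a = 1111111100000000
  ~b = 1111000011110000
  (~a | ~b) = 1111111111110000
  (d | b) = 0101111101011111
  ((~a | ~b) & (d | b)) = 0101111101010000
  (((~a | ~b) & (d | b)) | d) = 0101111101010101
  (~a | c) = 1111111100110011
  ((~a | c) & ~b) = 1111000000110000
  ((((~a | ~b) & (d | b)) | d) | ((~a | c) & ~b)) = 1111111101110101

((((~a | ~b) & (d | b)) | d) | ((~a | c) & ~b))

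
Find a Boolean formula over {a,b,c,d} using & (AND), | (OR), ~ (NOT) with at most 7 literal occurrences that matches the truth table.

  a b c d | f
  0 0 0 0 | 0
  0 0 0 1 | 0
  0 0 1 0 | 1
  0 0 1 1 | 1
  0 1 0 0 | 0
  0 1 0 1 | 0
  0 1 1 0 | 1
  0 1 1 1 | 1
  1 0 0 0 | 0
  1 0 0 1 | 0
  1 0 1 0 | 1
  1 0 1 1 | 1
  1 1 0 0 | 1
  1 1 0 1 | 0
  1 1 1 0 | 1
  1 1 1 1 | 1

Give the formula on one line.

  ~d = 1010101010101010
  ~a = 1111111100000000
  (b | ~a) = 1111111100001111
  (a & (b | ~a)) = 0000000000001111
  (~d & (a & (b | ~a))) = 0000000000001010
  (c | (~d & (a & (b | ~a)))) = 0011001100111011

(c | (~d & (a & (b | ~a))))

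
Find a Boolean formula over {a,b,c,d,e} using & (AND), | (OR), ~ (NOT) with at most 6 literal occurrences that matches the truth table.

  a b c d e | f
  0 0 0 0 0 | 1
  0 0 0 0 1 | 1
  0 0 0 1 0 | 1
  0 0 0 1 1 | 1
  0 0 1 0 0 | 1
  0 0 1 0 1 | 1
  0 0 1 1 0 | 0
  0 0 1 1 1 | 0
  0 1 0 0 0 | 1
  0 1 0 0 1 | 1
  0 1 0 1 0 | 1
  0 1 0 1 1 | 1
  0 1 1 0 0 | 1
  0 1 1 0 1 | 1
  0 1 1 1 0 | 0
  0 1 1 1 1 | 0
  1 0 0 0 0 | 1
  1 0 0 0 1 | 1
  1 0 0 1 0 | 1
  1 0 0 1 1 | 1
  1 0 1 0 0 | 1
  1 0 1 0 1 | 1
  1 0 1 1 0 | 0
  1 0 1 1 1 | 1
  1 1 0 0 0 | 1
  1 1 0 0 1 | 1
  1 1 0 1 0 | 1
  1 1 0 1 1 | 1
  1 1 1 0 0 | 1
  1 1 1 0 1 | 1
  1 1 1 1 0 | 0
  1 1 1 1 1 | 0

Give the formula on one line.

((~d | (~b & ((e & a) | ~c))) | ~c)

  ~d = 11001100110011001100110011001100
  ~b = 11111111000000001111111100000000
  (e & a) = 00000000000000000101010101010101
  ~c = 11110000111100001111000011110000
  ((e & a) | ~c) = 11110000111100001111010111110101
  (~b & ((e & a) | ~c)) = 11110000000000001111010100000000
  (~d | (~b & ((e & a) | ~c))) = 11111100110011001111110111001100
  ((~d | (~b & ((e & a) | ~c))) | ~c) = 11111100111111001111110111111100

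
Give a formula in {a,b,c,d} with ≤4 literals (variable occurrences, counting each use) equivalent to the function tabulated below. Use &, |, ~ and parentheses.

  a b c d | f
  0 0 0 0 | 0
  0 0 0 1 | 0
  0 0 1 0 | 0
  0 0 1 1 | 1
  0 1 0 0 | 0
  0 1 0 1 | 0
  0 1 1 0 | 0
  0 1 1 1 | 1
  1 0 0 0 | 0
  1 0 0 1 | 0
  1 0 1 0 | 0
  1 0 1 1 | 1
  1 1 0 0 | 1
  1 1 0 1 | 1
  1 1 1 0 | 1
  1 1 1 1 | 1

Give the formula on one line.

  (b & a) = 0000000000001111
  (c & d) = 0001000100010001
  ((b & a) | (c & d)) = 0001000100011111

((b & a) | (c & d))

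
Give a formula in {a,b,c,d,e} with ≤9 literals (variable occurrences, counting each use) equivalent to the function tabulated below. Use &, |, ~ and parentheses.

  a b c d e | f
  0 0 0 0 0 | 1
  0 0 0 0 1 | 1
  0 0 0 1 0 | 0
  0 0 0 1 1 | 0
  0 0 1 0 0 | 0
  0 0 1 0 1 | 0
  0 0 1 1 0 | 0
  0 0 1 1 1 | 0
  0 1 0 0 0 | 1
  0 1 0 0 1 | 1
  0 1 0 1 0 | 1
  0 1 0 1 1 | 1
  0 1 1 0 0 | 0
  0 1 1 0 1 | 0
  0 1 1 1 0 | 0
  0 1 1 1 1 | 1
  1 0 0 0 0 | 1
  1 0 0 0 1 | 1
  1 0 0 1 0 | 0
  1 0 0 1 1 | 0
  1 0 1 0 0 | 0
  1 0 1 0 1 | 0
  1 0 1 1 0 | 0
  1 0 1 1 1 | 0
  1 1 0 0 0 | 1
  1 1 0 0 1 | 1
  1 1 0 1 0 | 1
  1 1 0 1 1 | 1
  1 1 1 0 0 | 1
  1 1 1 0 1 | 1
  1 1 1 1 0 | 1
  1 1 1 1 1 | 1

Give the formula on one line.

((((a & c) & b) | (~c | (e & d))) & (b | ~d))

  (a & c) = 00000000000000000000111100001111
  ((a & c) & b) = 00000000000000000000000000001111
  ~c = 11110000111100001111000011110000
  (e & d) = 00010001000100010001000100010001
  (~c | (e & d)) = 11110001111100011111000111110001
  (((a & c) & b) | (~c | (e & d))) = 11110001111100011111000111111111
  ~d = 11001100110011001100110011001100
  (b | ~d) = 11001100111111111100110011111111
  ((((a & c) & b) | (~c | (e & d))) & (b | ~d)) = 11000000111100011100000011111111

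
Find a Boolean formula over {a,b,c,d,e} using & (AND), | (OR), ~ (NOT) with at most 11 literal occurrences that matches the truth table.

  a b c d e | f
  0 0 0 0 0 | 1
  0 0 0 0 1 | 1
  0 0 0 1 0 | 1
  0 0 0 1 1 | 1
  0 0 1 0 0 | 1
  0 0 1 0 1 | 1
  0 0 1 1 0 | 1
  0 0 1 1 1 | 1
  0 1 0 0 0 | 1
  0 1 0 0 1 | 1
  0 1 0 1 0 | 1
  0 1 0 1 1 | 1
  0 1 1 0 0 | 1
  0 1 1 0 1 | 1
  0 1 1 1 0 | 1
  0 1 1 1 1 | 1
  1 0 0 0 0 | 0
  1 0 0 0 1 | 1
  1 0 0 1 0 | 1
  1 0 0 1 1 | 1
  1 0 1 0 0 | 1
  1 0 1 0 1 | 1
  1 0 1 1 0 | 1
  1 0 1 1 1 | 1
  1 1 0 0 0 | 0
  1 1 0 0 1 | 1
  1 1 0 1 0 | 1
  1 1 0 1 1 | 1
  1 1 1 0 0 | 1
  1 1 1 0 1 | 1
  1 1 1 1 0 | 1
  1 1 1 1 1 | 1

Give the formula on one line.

  ~d = 11001100110011001100110011001100
  (~d | a) = 11001100110011001111111111111111
  ((~d | a) & d) = 00000000000000000011001100110011
  (((~d | a) & d) | e) = 01010101010101010111011101110111
  ~a = 11111111111111110000000000000000
  (~a | e) = 11111111111111110101010101010101
  ((((~d | a) & d) | e) | (~a | e)) = 11111111111111110111011101110111
  (c & ~d) = 00001100000011000000110000001100
  (((((~d | a) & d) | e) | (~a | e)) | (c & ~d)) = 11111111111111110111111101111111

(((((~d | a) & d) | e) | (~a | e)) | (c & ~d))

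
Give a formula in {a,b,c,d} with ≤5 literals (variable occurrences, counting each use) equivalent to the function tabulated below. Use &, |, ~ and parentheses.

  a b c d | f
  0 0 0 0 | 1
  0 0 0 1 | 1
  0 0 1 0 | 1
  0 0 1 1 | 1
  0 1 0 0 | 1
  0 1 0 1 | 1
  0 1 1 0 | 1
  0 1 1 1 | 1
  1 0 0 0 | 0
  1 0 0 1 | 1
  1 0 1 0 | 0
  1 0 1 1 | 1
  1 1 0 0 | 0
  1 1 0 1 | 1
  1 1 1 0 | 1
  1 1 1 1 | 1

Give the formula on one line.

  (d | b) = 0101111101011111
  ((d | b) & c) = 0001001100010011
  ~a = 1111111100000000
  (~a | d) = 1111111101010101
  (((d | b) & c) | (~a | d)) = 1111111101010111

(((d | b) & c) | (~a | d))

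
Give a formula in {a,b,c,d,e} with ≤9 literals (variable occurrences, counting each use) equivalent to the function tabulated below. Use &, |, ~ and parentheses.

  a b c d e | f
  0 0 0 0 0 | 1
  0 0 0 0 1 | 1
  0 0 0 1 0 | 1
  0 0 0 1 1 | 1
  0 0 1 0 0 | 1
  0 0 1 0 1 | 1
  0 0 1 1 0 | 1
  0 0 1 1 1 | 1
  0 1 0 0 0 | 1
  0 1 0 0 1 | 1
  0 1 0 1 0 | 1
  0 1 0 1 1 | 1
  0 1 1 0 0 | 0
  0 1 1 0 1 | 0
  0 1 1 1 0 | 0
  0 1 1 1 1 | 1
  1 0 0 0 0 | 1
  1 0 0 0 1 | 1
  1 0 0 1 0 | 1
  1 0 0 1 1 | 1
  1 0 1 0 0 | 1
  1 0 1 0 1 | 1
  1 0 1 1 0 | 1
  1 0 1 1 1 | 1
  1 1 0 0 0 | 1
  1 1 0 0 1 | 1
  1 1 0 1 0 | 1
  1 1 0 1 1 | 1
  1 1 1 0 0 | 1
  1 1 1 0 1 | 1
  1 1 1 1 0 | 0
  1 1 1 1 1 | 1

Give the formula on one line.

(((~c | (d & e)) | (a & ~d)) | (~b & c))

  ~c = 11110000111100001111000011110000
  (d & e) = 00010001000100010001000100010001
  (~c | (d & e)) = 11110001111100011111000111110001
  ~d = 11001100110011001100110011001100
  (a & ~d) = 00000000000000001100110011001100
  ((~c | (d & e)) | (a & ~d)) = 11110001111100011111110111111101
  ~b = 11111111000000001111111100000000
  (~b & c) = 00001111000000000000111100000000
  (((~c | (d & e)) | (a & ~d)) | (~b & c)) = 11111111111100011111111111111101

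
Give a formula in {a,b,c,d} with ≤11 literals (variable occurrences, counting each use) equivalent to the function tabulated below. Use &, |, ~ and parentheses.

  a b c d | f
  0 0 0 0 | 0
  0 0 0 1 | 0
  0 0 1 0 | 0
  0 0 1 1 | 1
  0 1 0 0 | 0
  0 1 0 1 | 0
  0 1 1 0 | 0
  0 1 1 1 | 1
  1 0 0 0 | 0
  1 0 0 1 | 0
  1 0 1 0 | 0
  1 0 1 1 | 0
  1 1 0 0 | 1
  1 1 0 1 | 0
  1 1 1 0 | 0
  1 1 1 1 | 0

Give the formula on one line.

(((c | ~d) & ((b | ~a) & (~a | ~c))) & (a | d))

  ~d = 1010101010101010
  (c | ~d) = 1011101110111011
  ~a = 1111111100000000
  (b | ~a) = 1111111100001111
  ~c = 1100110011001100
  (~a | ~c) = 1111111111001100
  ((b | ~a) & (~a | ~c)) = 1111111100001100
  ((c | ~d) & ((b | ~a) & (~a | ~c))) = 1011101100001000
  (a | d) = 0101010111111111
  (((c | ~d) & ((b | ~a) & (~a | ~c))) & (a | d)) = 0001000100001000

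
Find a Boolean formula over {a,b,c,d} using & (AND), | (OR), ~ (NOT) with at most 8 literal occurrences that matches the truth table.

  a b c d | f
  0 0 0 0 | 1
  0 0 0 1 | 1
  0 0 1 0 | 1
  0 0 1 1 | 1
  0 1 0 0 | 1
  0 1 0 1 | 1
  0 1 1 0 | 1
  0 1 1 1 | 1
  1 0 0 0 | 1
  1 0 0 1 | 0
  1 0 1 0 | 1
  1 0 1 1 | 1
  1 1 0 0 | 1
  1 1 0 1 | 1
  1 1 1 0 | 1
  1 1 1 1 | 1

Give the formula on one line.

  ~d = 1010101010101010
  (b | c) = 0011111100111111
  (~d | (b | c)) = 1011111110111111
  ~a = 1111111100000000
  (~a | c) = 1111111100110011
  ((~d | (b | c)) | (~a | c)) = 1111111110111111

((~d | (b | c)) | (~a | c))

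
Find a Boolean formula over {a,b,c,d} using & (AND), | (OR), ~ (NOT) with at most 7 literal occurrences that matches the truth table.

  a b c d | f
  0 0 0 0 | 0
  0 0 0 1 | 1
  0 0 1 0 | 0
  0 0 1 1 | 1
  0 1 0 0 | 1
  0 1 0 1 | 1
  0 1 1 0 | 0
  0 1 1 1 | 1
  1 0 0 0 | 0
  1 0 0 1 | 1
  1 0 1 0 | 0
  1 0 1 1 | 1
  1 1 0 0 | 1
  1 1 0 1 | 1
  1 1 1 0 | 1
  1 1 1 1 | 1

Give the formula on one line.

(d | ((~c | ((a & b) | (~b & a))) & b))

  ~c = 1100110011001100
  (a & b) = 0000000000001111
  ~b = 1111000011110000
  (~b & a) = 0000000011110000
  ((a & b) | (~b & a)) = 0000000011111111
  (~c | ((a & b) | (~b & a))) = 1100110011111111
  ((~c | ((a & b) | (~b & a))) & b) = 0000110000001111
  (d | ((~c | ((a & b) | (~b & a))) & b)) = 0101110101011111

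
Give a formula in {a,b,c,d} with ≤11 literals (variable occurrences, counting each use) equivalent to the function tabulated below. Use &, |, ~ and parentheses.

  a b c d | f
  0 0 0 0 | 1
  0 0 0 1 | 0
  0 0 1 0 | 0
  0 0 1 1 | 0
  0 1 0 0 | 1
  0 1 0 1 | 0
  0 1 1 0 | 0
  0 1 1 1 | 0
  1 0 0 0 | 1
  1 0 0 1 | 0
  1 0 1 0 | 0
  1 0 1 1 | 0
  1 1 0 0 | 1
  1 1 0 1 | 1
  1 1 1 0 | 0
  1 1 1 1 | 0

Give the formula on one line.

  ~d = 1010101010101010
  ~c = 1100110011001100
  ~b = 1111000011110000
  (a | ~b) = 1111000011111111
  (~d | (a | ~b)) = 1111101011111111
  (~c & (~d | (a | ~b))) = 1100100011001100
  (~d | (~c & (~d | (a | ~b)))) = 1110101011101110
  (~d | c) = 1011101110111011
  ((~d | c) | b) = 1011111110111111
  (((~d | c) | b) & ~c) = 1000110010001100
  ((~d | (~c & (~d | (a | ~b)))) & (((~d | c) | b) & ~c)) = 1000100010001100

((~d | (~c & (~d | (a | ~b)))) & (((~d | c) | b) & ~c))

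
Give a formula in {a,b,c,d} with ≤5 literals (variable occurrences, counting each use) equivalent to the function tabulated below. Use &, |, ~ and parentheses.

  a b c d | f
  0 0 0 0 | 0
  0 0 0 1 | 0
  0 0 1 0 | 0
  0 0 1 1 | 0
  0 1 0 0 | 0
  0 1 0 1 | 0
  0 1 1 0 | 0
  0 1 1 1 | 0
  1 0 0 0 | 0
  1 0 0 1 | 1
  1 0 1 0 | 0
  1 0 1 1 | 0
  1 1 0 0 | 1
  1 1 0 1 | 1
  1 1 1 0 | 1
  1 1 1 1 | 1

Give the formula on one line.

(a & (b | (~c & d)))

  ~c = 1100110011001100
  (~c & d) = 0100010001000100
  (b | (~c & d)) = 0100111101001111
  (a & (b | (~c & d))) = 0000000001001111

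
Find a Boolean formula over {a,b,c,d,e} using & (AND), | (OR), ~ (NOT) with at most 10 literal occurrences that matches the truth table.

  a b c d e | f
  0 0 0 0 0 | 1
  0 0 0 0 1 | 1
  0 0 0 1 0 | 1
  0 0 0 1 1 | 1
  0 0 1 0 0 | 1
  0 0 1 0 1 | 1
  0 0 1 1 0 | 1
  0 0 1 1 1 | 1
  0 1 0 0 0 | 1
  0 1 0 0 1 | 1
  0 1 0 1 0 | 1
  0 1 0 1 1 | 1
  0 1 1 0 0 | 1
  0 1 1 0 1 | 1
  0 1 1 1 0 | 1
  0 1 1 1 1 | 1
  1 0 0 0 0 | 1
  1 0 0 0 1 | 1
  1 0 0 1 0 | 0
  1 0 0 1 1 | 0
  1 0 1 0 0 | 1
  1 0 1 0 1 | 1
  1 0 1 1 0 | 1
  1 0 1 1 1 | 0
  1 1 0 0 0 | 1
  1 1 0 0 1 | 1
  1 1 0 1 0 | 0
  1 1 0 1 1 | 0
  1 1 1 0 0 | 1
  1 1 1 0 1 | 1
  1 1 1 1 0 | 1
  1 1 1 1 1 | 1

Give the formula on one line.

  ~a = 11111111111111110000000000000000
  ~e = 10101010101010101010101010101010
  (d | ~e) = 10111011101110111011101110111011
  ((d | ~e) & c) = 00001011000010110000101100001011
  (((d | ~e) & c) & b) = 00000000000010110000000000001011
  (~e | ~a) = 11111111111111111010101010101010
  ((~e | ~a) & c) = 00001111000011110000101000001010
  ((((d | ~e) & c) & b) | ((~e | ~a) & c)) = 00001111000011110000101000001011
  ~d = 11001100110011001100110011001100
  (((((d | ~e) & c) & b) | ((~e | ~a) & c)) | ~d) = 11001111110011111100111011001111
  (~a | (((((d | ~e) & c) & b) | ((~e | ~a) & c)) | ~d)) = 11111111111111111100111011001111

(~a | (((((d | ~e) & c) & b) | ((~e | ~a) & c)) | ~d))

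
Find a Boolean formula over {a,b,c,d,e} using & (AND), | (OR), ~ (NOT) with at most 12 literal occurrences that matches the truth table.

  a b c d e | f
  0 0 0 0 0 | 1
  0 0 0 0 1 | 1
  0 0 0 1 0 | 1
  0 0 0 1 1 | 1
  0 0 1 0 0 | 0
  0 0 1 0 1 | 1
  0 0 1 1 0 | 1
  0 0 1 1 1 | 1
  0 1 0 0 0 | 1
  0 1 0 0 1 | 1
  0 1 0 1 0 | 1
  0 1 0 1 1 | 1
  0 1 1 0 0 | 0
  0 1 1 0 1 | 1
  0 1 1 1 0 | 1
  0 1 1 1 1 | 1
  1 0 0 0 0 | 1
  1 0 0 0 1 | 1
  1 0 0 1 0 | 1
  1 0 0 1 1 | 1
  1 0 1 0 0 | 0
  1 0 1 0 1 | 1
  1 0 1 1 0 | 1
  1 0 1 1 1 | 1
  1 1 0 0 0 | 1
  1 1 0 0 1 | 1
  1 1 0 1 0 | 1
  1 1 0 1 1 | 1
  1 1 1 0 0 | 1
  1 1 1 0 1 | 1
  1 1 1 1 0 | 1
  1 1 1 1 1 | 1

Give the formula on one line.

(((d | e) | ~c) | ((c & a) & ((c & b) | (~c | d))))

  (d | e) = 01110111011101110111011101110111
  ~c = 11110000111100001111000011110000
  ((d | e) | ~c) = 11110111111101111111011111110111
  (c & a) = 00000000000000000000111100001111
  (c & b) = 00000000000011110000000000001111
  (~c | d) = 11110011111100111111001111110011
  ((c & b) | (~c | d)) = 11110011111111111111001111111111
  ((c & a) & ((c & b) | (~c | d))) = 00000000000000000000001100001111
  (((d | e) | ~c) | ((c & a) & ((c & b) | (~c | d)))) = 11110111111101111111011111111111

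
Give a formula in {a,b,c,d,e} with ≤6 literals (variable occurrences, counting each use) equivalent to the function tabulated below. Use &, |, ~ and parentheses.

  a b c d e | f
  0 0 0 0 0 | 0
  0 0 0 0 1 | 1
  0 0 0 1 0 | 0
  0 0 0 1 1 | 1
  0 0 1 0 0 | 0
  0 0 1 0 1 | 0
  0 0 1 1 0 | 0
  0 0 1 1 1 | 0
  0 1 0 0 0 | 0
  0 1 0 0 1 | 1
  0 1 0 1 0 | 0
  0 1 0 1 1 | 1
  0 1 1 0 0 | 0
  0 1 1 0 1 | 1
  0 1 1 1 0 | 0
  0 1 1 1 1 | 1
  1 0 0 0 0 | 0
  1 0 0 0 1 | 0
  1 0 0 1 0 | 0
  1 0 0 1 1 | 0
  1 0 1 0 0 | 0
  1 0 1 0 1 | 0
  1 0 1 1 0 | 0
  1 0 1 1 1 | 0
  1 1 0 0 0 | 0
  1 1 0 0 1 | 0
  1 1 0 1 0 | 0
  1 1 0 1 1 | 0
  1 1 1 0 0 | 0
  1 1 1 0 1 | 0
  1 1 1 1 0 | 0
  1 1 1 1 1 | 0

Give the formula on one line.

  ~a = 11111111111111110000000000000000
  (~a & e) = 01010101010101010000000000000000
  ~c = 11110000111100001111000011110000
  (~c | b) = 11110000111111111111000011111111
  ((~a & e) & (~c | b)) = 01010000010101010000000000000000

((~a & e) & (~c | b))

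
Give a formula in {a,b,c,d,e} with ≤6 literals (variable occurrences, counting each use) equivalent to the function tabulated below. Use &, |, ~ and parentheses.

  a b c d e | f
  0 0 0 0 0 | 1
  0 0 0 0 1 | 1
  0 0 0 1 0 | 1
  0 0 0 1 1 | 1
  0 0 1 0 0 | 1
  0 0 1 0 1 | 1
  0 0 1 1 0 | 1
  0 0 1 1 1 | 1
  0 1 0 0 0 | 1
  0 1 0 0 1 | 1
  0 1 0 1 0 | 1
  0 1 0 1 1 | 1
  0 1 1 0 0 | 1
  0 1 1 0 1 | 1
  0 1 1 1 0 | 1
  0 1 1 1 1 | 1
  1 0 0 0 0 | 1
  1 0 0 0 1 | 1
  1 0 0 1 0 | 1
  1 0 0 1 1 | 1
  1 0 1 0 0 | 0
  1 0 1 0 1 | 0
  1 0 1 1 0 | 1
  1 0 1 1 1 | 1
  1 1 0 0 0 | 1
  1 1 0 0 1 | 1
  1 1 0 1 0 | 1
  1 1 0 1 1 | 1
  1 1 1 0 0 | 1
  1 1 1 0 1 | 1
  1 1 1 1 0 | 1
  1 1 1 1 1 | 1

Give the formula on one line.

  ~d = 11001100110011001100110011001100
  ~c = 11110000111100001111000011110000
  (~d & ~c) = 11000000110000001100000011000000
  ((~d & ~c) | b) = 11000000111111111100000011111111
  ~a = 11111111111111110000000000000000
  (d & a) = 00000000000000000011001100110011
  (~a | (d & a)) = 11111111111111110011001100110011
  (((~d & ~c) | b) | (~a | (d & a))) = 11111111111111111111001111111111

(((~d & ~c) | b) | (~a | (d & a)))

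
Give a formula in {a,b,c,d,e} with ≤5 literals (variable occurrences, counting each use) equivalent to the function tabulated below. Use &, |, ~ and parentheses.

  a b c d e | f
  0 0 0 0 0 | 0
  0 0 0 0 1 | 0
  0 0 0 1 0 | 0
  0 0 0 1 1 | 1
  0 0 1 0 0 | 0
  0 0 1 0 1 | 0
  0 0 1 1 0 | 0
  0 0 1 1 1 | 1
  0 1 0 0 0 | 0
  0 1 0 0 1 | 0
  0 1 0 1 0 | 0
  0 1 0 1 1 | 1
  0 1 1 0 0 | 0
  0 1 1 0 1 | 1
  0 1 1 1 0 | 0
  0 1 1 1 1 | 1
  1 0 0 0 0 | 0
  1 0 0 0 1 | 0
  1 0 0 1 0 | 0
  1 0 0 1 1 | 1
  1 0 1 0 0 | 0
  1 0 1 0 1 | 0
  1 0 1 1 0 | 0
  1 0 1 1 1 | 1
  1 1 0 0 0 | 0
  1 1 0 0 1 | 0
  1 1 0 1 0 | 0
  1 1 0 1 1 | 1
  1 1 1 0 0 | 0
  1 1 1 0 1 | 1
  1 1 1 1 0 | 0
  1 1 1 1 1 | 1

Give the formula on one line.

  (b & c) = 00000000000011110000000000001111
  (d | (b & c)) = 00110011001111110011001100111111
  ((d | (b & c)) & e) = 00010001000101010001000100010101

((d | (b & c)) & e)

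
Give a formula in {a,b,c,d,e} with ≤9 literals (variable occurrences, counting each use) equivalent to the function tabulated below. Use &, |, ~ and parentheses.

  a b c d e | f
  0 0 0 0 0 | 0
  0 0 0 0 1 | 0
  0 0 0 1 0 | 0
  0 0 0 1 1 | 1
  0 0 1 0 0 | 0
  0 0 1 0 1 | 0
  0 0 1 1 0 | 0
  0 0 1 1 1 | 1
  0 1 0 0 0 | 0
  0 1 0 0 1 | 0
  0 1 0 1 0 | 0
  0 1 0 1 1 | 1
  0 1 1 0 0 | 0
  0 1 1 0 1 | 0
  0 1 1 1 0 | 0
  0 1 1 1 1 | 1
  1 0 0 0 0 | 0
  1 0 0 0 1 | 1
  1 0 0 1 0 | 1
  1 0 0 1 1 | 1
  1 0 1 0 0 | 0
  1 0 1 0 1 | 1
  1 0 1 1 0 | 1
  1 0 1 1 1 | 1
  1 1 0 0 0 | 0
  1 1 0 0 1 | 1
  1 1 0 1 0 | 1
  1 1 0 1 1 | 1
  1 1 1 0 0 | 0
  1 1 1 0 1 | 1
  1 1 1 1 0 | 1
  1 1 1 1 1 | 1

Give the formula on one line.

(((e | ~d) | a) & ((a & e) | d))

  ~d = 11001100110011001100110011001100
  (e | ~d) = 11011101110111011101110111011101
  ((e | ~d) | a) = 11011101110111011111111111111111
  (a & e) = 00000000000000000101010101010101
  ((a & e) | d) = 00110011001100110111011101110111
  (((e | ~d) | a) & ((a & e) | d)) = 00010001000100010111011101110111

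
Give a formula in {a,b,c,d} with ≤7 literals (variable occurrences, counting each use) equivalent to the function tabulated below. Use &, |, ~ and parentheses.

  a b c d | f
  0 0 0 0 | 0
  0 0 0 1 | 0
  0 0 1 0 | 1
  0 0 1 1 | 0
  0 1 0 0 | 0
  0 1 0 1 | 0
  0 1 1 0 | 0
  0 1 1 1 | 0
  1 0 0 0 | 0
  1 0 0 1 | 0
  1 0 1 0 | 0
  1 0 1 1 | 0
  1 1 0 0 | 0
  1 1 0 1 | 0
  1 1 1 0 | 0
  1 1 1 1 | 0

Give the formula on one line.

  ~d = 1010101010101010
  ~b = 1111000011110000
  ~c = 1100110011001100
  ~a = 1111111100000000
  (d | ~a) = 1111111101010101
  (~c | (d | ~a)) = 1111111111011101
  (~b & (~c | (d | ~a))) = 1111000011010000
  (c & ~b) = 0011000000110000
  ((~b & (~c | (d | ~a))) & (c & ~b)) = 0011000000010000
  (~d & ((~b & (~c | (d | ~a))) & (c & ~b))) = 0010000000000000

(~d & ((~b & (~c | (d | ~a))) & (c & ~b)))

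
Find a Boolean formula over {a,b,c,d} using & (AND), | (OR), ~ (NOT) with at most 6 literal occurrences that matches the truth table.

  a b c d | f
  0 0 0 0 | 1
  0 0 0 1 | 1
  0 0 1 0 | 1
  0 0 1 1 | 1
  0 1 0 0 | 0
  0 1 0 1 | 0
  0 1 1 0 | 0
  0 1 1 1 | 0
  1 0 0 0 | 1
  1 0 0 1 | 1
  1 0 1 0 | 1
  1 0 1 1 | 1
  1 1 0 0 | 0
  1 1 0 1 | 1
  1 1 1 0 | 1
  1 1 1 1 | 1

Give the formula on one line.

  ~b = 1111000011110000
  (~b | a) = 1111000011111111
  (d | c) = 0111011101110111
  (d | ~b) = 1111010111110101
  ((d | c) | (d | ~b)) = 1111011111110111
  ((~b | a) & ((d | c) | (d | ~b))) = 1111000011110111

((~b | a) & ((d | c) | (d | ~b)))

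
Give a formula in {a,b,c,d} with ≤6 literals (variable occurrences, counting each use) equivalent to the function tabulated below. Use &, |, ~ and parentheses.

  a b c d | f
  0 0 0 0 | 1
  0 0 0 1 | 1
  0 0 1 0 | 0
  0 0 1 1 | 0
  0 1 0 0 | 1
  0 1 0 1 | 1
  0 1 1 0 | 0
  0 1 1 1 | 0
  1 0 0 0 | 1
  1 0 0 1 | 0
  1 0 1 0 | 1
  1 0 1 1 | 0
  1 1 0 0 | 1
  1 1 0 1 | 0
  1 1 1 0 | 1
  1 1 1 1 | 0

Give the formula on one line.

((a & ~d) | (~a & ~c))

  ~d = 1010101010101010
  (a & ~d) = 0000000010101010
  ~a = 1111111100000000
  ~c = 1100110011001100
  (~a & ~c) = 1100110000000000
  ((a & ~d) | (~a & ~c)) = 1100110010101010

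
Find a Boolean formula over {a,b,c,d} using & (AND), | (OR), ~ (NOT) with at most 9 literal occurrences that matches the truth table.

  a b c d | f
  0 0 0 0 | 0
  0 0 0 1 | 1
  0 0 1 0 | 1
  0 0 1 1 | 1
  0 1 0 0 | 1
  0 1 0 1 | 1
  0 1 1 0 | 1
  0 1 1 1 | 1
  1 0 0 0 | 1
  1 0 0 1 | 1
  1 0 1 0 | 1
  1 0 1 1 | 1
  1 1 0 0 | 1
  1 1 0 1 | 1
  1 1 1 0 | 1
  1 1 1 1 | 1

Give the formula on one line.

((b | (a | (~d & ((c & a) | b)))) | (c | d))

  ~d = 1010101010101010
  (c & a) = 0000000000110011
  ((c & a) | b) = 0000111100111111
  (~d & ((c & a) | b)) = 0000101000101010
  (a | (~d & ((c & a) | b))) = 0000101011111111
  (b | (a | (~d & ((c & a) | b)))) = 0000111111111111
  (c | d) = 0111011101110111
  ((b | (a | (~d & ((c & a) | b)))) | (c | d)) = 0111111111111111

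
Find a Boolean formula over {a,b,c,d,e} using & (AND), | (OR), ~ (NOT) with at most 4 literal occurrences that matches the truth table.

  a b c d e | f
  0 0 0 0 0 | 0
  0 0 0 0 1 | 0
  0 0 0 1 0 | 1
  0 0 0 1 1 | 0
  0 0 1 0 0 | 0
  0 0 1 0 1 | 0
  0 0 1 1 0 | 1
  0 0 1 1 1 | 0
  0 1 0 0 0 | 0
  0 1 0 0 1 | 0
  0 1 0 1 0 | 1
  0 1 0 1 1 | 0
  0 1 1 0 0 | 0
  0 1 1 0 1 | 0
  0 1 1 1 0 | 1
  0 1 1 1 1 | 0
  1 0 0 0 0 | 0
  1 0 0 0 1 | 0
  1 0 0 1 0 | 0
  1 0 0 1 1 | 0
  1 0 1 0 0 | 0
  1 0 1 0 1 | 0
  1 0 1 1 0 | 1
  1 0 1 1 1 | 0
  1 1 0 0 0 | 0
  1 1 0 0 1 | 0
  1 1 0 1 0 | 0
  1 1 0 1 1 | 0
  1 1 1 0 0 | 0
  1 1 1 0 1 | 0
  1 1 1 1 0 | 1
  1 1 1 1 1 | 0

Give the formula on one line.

((~e & (c | ~a)) & d)

  ~e = 10101010101010101010101010101010
  ~a = 11111111111111110000000000000000
  (c | ~a) = 11111111111111110000111100001111
  (~e & (c | ~a)) = 10101010101010100000101000001010
  ((~e & (c | ~a)) & d) = 00100010001000100000001000000010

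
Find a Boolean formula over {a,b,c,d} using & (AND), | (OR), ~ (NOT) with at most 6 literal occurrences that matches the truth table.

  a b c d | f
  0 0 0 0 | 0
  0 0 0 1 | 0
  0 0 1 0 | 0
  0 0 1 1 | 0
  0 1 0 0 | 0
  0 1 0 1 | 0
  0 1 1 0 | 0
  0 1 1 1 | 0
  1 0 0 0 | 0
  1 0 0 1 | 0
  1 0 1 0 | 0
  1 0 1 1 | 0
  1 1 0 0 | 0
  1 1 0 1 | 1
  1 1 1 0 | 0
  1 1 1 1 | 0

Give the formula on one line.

  ~a = 1111111100000000
  ~c = 1100110011001100
  (~a | ~c) = 1111111111001100
  (a & (~a | ~c)) = 0000000011001100
  ~d = 1010101010101010
  (b | ~d) = 1010111110101111
  ((b | ~d) & d) = 0000010100000101
  ((a & (~a | ~c)) & ((b | ~d) & d)) = 0000000000000100

((a & (~a | ~c)) & ((b | ~d) & d))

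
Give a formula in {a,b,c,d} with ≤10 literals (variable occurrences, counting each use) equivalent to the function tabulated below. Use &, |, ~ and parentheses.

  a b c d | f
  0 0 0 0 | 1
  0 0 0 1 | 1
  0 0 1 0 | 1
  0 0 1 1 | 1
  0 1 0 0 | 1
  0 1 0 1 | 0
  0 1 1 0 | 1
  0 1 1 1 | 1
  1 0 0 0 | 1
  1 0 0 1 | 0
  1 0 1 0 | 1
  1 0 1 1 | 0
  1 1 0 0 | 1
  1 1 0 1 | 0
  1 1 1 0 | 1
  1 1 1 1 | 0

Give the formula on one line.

((((~b & ~c) | (c | a)) & (((~d | c) & ~c) | ~a)) | ~d)

  ~b = 1111000011110000
  ~c = 1100110011001100
  (~b & ~c) = 1100000011000000
  (c | a) = 0011001111111111
  ((~b & ~c) | (c | a)) = 1111001111111111
  ~d = 1010101010101010
  (~d | c) = 1011101110111011
  ((~d | c) & ~c) = 1000100010001000
  ~a = 1111111100000000
  (((~d | c) & ~c) | ~a) = 1111111110001000
  (((~b & ~c) | (c | a)) & (((~d | c) & ~c) | ~a)) = 1111001110001000
  ((((~b & ~c) | (c | a)) & (((~d | c) & ~c) | ~a)) | ~d) = 1111101110101010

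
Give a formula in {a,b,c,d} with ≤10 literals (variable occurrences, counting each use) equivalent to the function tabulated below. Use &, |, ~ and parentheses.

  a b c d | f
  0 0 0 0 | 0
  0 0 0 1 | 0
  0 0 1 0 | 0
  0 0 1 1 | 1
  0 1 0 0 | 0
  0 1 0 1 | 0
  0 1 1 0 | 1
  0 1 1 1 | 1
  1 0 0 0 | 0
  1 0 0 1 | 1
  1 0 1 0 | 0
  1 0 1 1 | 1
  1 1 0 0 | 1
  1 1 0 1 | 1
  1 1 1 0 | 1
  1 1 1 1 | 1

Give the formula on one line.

((c | a) & ((d | ((d & ~a) | (b & a))) | b))

  (c | a) = 0011001111111111
  ~a = 1111111100000000
  (d & ~a) = 0101010100000000
  (b & a) = 0000000000001111
  ((d & ~a) | (b & a)) = 0101010100001111
  (d | ((d & ~a) | (b & a))) = 0101010101011111
  ((d | ((d & ~a) | (b & a))) | b) = 0101111101011111
  ((c | a) & ((d | ((d & ~a) | (b & a))) | b)) = 0001001101011111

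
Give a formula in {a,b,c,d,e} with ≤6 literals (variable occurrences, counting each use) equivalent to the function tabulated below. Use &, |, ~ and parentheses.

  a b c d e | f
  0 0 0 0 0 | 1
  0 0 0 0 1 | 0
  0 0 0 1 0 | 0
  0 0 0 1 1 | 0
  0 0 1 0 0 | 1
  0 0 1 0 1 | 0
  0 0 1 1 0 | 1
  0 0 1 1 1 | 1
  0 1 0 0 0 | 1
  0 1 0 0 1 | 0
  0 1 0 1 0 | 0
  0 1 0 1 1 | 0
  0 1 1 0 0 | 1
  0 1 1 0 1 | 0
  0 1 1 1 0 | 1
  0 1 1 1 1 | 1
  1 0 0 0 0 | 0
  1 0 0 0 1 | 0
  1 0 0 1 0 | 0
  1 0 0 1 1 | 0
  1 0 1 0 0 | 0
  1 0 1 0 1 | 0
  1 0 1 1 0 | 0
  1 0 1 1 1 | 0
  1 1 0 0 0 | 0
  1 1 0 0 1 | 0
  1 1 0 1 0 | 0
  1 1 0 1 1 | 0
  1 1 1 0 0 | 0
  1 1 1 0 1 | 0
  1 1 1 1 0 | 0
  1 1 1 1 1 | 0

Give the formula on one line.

  ~d = 11001100110011001100110011001100
  (c | ~d) = 11001111110011111100111111001111
  ~a = 11111111111111110000000000000000
  ~e = 10101010101010101010101010101010
  (d | ~e) = 10111011101110111011101110111011
  (~a & (d | ~e)) = 10111011101110110000000000000000
  ((c | ~d) & (~a & (d | ~e))) = 10001011100010110000000000000000

((c | ~d) & (~a & (d | ~e)))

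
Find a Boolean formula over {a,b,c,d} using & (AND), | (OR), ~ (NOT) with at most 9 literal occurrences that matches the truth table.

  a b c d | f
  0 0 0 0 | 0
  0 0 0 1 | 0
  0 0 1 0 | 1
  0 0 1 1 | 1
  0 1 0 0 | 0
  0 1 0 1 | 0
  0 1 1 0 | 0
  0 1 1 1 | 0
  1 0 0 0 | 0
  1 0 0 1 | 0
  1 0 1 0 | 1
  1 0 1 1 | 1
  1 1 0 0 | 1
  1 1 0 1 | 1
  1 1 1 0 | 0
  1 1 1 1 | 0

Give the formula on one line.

  (c | b) = 0011111100111111
  (a | c) = 0011001111111111
  ((c | b) & (a | c)) = 0011001100111111
  ~c = 1100110011001100
  ~b = 1111000011110000
  (~c | ~b) = 1111110011111100
  (((c | b) & (a | c)) & (~c | ~b)) = 0011000000111100

(((c | b) & (a | c)) & (~c | ~b))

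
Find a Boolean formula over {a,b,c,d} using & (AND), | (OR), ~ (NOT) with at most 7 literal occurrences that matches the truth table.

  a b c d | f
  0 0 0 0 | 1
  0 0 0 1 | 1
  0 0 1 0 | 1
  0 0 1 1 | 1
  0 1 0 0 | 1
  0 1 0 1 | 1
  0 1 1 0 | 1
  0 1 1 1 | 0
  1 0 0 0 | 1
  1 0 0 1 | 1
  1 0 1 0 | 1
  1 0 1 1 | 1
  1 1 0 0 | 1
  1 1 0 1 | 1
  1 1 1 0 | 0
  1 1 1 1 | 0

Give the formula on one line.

  ~c = 1100110011001100
  ~b = 1111000011110000
  (~c | ~b) = 1111110011111100
  ~a = 1111111100000000
  ~d = 1010101010101010
  (~a & ~d) = 1010101000000000
  (d | b) = 0101111101011111
  ((~a & ~d) & (d | b)) = 0000101000000000
  ((~c | ~b) | ((~a & ~d) & (d | b))) = 1111111011111100

((~c | ~b) | ((~a & ~d) & (d | b)))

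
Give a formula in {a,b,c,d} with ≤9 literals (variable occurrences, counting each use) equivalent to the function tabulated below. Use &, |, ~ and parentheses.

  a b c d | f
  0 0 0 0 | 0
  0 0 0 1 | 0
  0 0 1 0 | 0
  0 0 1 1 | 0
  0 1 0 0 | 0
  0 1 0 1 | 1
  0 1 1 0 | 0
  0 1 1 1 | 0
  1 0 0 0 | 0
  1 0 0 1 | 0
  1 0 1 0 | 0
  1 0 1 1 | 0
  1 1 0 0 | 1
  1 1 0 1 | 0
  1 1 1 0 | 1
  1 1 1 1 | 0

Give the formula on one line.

(((d & (~a & ~c)) | (a & ~d)) & b)

  ~a = 1111111100000000
  ~c = 1100110011001100
  (~a & ~c) = 1100110000000000
  (d & (~a & ~c)) = 0100010000000000
  ~d = 1010101010101010
  (a & ~d) = 0000000010101010
  ((d & (~a & ~c)) | (a & ~d)) = 0100010010101010
  (((d & (~a & ~c)) | (a & ~d)) & b) = 0000010000001010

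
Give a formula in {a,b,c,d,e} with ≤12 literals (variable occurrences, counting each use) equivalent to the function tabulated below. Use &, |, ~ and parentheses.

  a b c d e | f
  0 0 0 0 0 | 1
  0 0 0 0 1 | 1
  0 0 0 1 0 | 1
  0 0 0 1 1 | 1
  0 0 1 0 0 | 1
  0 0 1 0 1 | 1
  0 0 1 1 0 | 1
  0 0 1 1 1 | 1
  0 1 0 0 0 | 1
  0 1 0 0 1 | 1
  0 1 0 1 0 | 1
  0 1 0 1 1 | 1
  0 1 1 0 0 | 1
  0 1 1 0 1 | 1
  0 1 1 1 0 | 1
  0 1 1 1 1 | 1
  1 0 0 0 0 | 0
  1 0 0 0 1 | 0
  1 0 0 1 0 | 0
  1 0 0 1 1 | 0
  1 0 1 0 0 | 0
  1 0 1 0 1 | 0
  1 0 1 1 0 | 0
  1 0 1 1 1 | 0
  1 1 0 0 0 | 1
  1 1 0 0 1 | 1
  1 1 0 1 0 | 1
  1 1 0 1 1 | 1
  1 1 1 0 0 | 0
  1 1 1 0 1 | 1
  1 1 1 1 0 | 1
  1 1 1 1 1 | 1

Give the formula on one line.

  ~b = 11111111000000001111111100000000
  ~e = 10101010101010101010101010101010
  (~e | a) = 10101010101010101111111111111111
  (~b & (~e | a)) = 10101010000000001111111100000000
  ((~b & (~e | a)) | d) = 10111011001100111111111100110011
  (e | ((~b & (~e | a)) | d)) = 11111111011101111111111101110111
  ~c = 11110000111100001111000011110000
  ~a = 11111111111111110000000000000000
  (~c | ~a) = 11111111111111111111000011110000
  ((e | ((~b & (~e | a)) | d)) | (~c | ~a)) = 11111111111111111111111111110111
  (b | ~a) = 11111111111111110000000011111111
  (((e | ((~b & (~e | a)) | d)) | (~c | ~a)) & (b | ~a)) = 11111111111111110000000011110111

(((e | ((~b & (~e | a)) | d)) | (~c | ~a)) & (b | ~a))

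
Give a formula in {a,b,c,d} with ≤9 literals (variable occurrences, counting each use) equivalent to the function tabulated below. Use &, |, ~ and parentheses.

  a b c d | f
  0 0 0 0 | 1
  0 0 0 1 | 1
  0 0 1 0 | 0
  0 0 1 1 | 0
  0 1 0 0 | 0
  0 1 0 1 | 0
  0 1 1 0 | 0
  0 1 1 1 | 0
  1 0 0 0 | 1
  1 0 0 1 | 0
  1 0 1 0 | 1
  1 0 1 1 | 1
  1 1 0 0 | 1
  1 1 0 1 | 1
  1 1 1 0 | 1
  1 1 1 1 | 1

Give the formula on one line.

  ~b = 1111000011110000
  ~c = 1100110011001100
  (~b & ~c) = 1100000011000000
  ((~b & ~c) | a) = 1100000011111111
  ~d = 1010101010101010
  (c | ~d) = 1011101110111011
  ~a = 1111111100000000
  (~a | ~d) = 1111111110101010
  (b | (~a | ~d)) = 1111111110101111
  ((c | ~d) | (b | (~a | ~d))) = 1111111110111111
  (((~b & ~c) | a) & ((c | ~d) | (b | (~a | ~d)))) = 1100000010111111

(((~b & ~c) | a) & ((c | ~d) | (b | (~a | ~d))))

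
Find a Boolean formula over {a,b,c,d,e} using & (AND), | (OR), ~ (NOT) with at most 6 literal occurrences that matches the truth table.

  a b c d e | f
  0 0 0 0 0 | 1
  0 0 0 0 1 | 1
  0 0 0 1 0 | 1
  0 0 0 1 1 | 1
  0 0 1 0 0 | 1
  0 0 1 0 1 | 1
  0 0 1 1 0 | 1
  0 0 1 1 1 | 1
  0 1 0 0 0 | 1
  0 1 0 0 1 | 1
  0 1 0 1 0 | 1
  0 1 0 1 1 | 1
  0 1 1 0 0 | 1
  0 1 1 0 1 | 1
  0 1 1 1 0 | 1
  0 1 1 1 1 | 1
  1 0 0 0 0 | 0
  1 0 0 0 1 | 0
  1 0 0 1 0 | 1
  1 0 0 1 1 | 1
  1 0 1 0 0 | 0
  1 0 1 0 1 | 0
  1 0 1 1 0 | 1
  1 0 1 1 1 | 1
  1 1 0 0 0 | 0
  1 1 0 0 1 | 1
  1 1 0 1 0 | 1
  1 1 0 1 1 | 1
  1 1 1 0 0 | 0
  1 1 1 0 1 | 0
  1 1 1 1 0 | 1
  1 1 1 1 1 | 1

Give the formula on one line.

((((~c & b) & e) | d) | ~a)

  ~c = 11110000111100001111000011110000
  (~c & b) = 00000000111100000000000011110000
  ((~c & b) & e) = 00000000010100000000000001010000
  (((~c & b) & e) | d) = 00110011011100110011001101110011
  ~a = 11111111111111110000000000000000
  ((((~c & b) & e) | d) | ~a) = 11111111111111110011001101110011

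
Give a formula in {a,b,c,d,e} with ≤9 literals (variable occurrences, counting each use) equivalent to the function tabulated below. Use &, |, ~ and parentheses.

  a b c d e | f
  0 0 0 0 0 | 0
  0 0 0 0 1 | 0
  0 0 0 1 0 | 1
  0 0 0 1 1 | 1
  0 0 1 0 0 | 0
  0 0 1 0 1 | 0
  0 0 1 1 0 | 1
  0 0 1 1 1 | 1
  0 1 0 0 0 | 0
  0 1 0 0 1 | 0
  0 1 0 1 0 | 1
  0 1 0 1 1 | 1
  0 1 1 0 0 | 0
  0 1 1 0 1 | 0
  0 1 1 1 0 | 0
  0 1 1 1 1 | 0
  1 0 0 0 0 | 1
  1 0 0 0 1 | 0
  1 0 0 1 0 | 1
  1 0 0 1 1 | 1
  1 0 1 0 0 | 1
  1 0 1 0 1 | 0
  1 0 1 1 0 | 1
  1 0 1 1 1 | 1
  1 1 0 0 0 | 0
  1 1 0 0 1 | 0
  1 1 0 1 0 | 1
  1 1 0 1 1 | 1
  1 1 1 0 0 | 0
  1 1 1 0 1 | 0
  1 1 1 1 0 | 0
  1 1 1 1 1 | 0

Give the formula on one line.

  ~c = 11110000111100001111000011110000
  (d | e) = 01110111011101110111011101110111
  (~c & (d | e)) = 01110000011100000111000001110000
  (d & (~c & (d | e))) = 00110000001100000011000000110000
  ~e = 10101010101010101010101010101010
  (a & ~e) = 00000000000000001010101010101010
  ((a & ~e) | d) = 00110011001100111011101110111011
  ~b = 11111111000000001111111100000000
  (((a & ~e) | d) & ~b) = 00110011000000001011101100000000
  ((d & (~c & (d | e))) | (((a & ~e) | d) & ~b)) = 00110011001100001011101100110000

((d & (~c & (d | e))) | (((a & ~e) | d) & ~b))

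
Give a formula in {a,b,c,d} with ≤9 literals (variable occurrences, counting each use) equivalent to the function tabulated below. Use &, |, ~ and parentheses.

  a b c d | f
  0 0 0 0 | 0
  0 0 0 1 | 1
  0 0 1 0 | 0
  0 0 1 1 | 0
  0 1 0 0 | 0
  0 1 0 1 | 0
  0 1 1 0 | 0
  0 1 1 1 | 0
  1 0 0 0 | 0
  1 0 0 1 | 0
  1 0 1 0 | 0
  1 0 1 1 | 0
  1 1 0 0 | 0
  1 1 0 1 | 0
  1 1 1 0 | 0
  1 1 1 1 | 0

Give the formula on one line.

  ~b = 1111000011110000
  ~d = 1010101010101010
  ~c = 1100110011001100
  (~c & d) = 0100010001000100
  (~d | (~c & d)) = 1110111011101110
  (~c & b) = 0000110000001100
  (~b | (~c & b)) = 1111110011111100
  ~a = 1111111100000000
  (d & ~a) = 0101010100000000
  ((~b | (~c & b)) & (d & ~a)) = 0101010000000000
  ((~d | (~c & d)) & ((~b | (~c & b)) & (d & ~a))) = 0100010000000000
  (~b & ((~d | (~c & d)) & ((~b | (~c & b)) & (d & ~a)))) = 0100000000000000

(~b & ((~d | (~c & d)) & ((~b | (~c & b)) & (d & ~a))))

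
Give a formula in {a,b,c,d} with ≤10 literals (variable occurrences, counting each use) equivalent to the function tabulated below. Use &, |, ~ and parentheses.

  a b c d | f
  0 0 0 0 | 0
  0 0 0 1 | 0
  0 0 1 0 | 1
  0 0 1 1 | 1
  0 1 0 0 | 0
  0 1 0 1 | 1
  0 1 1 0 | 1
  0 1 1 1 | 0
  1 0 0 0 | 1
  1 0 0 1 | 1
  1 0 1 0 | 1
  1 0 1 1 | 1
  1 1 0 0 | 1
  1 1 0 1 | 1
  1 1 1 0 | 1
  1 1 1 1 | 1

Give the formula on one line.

((((a | ~d) | ~b) & c) | (~c & ((a & ~c) | (d & b))))

  ~d = 1010101010101010
  (a | ~d) = 1010101011111111
  ~b = 1111000011110000
  ((a | ~d) | ~b) = 1111101011111111
  (((a | ~d) | ~b) & c) = 0011001000110011
  ~c = 1100110011001100
  (a & ~c) = 0000000011001100
  (d & b) = 0000010100000101
  ((a & ~c) | (d & b)) = 0000010111001101
  (~c & ((a & ~c) | (d & b))) = 0000010011001100
  ((((a | ~d) | ~b) & c) | (~c & ((a & ~c) | (d & b)))) = 0011011011111111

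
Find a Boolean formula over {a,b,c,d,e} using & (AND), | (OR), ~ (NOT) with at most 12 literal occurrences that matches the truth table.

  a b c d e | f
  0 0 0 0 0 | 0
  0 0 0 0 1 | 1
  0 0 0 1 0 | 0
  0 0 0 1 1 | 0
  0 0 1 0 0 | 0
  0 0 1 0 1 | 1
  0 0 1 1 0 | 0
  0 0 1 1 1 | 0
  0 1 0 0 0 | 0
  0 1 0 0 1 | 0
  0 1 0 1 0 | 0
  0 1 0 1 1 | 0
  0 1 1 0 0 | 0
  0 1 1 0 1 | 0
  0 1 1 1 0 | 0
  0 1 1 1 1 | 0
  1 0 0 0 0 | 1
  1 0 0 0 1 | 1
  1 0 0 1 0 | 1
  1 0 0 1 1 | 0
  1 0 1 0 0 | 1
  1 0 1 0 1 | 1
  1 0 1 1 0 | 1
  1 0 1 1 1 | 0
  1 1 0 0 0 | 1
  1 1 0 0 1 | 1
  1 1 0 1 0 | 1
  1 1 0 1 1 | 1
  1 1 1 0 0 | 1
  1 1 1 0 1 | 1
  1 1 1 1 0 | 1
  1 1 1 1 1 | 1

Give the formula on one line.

(((~b & ~d) & (b | ((~b & e) | a))) | (a & (~e | b)))

  ~b = 11111111000000001111111100000000
  ~d = 11001100110011001100110011001100
  (~b & ~d) = 11001100000000001100110000000000
  (~b & e) = 01010101000000000101010100000000
  ((~b & e) | a) = 01010101000000001111111111111111
  (b | ((~b & e) | a)) = 01010101111111111111111111111111
  ((~b & ~d) & (b | ((~b & e) | a))) = 01000100000000001100110000000000
  ~e = 10101010101010101010101010101010
  (~e | b) = 10101010111111111010101011111111
  (a & (~e | b)) = 00000000000000001010101011111111
  (((~b & ~d) & (b | ((~b & e) | a))) | (a & (~e | b))) = 01000100000000001110111011111111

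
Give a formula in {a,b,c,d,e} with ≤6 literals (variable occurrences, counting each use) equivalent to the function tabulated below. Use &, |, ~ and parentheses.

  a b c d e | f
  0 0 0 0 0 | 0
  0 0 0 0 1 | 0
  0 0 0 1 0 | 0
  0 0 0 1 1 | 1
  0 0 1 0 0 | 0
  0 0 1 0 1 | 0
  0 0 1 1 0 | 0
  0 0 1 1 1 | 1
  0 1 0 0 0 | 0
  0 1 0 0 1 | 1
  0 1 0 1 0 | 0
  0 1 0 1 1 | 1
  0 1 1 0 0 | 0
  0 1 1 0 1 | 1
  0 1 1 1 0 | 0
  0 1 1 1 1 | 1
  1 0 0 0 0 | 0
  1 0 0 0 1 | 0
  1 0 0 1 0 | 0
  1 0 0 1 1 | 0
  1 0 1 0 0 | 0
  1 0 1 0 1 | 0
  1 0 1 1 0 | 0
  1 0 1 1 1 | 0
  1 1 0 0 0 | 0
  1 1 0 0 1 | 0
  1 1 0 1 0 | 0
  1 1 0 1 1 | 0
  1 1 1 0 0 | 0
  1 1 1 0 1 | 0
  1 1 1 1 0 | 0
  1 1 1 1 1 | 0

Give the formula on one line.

  (d | a) = 00110011001100111111111111111111
  ((d | a) | b) = 00110011111111111111111111111111
  ~a = 11111111111111110000000000000000
  (e & ~a) = 01010101010101010000000000000000
  (((d | a) | b) & (e & ~a)) = 00010001010101010000000000000000

(((d | a) | b) & (e & ~a))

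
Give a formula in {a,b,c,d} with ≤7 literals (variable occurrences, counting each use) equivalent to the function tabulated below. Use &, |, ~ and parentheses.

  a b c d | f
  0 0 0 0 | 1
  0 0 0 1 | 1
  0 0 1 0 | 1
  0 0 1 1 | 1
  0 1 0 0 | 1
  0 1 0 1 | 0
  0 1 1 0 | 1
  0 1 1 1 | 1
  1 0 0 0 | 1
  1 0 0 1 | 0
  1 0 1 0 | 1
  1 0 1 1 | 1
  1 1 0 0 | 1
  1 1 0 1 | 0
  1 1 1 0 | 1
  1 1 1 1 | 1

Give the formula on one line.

  ~d = 1010101010101010
  (c & d) = 0001000100010001
  (~d | (c & d)) = 1011101110111011
  ~b = 1111000011110000
  (~b & d) = 0101000001010000
  ~a = 1111111100000000
  ((~b & d) & ~a) = 0101000000000000
  ((~d | (c & d)) | ((~b & d) & ~a)) = 1111101110111011

((~d | (c & d)) | ((~b & d) & ~a))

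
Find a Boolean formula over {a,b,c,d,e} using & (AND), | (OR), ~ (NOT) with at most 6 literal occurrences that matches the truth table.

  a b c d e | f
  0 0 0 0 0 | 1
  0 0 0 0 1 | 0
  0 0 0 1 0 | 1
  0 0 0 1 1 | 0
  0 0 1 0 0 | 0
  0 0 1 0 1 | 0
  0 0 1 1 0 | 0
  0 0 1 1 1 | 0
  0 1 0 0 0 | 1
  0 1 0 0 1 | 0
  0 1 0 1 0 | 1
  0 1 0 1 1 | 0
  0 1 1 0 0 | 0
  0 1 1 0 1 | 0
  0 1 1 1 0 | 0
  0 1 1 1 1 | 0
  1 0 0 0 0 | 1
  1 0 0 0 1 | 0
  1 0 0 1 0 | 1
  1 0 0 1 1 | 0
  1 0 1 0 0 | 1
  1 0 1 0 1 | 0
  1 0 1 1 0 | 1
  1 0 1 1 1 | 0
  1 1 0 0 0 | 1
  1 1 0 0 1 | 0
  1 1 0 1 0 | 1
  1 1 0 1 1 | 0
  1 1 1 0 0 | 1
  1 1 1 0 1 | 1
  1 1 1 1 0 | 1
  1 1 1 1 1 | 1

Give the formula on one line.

  ~c = 11110000111100001111000011110000
  (~c | a) = 11110000111100001111111111111111
  ~e = 10101010101010101010101010101010
  (c & b) = 00000000000011110000000000001111
  (~e | (c & b)) = 10101010101011111010101010101111
  ((~c | a) & (~e | (c & b))) = 10100000101000001010101010101111

((~c | a) & (~e | (c & b)))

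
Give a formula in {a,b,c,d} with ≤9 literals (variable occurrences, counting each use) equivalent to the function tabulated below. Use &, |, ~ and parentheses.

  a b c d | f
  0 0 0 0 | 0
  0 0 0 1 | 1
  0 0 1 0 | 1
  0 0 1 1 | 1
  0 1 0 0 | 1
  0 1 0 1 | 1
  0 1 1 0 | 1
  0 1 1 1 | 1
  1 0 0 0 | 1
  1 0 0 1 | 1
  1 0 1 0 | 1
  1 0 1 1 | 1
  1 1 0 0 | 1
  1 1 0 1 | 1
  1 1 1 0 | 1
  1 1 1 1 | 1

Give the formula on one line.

(a | (((~b & c) | b) | (b | d)))

  ~b = 1111000011110000
  (~b & c) = 0011000000110000
  ((~b & c) | b) = 0011111100111111
  (b | d) = 0101111101011111
  (((~b & c) | b) | (b | d)) = 0111111101111111
  (a | (((~b & c) | b) | (b | d))) = 0111111111111111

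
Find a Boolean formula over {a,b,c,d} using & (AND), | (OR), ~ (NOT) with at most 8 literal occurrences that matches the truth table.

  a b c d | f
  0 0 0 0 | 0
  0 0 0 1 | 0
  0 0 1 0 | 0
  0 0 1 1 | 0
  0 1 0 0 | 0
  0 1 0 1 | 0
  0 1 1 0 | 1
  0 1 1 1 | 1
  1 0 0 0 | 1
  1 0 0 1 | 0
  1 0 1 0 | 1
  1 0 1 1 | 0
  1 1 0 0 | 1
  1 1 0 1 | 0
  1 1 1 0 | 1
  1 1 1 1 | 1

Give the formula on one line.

  (c & b) = 0000001100000011
  (a | d) = 0101010111111111
  ~d = 1010101010101010
  ((a | d) & ~d) = 0000000010101010
  ((c & b) | ((a | d) & ~d)) = 0000001110101011

((c & b) | ((a | d) & ~d))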